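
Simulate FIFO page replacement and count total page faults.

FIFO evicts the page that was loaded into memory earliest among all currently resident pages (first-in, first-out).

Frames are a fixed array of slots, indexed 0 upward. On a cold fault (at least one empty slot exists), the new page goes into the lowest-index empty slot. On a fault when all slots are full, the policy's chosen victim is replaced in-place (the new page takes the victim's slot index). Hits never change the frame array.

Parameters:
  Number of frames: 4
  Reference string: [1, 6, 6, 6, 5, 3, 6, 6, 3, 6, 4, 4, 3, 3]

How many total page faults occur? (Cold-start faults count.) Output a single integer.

Step 0: ref 1 → FAULT, frames=[1,-,-,-]
Step 1: ref 6 → FAULT, frames=[1,6,-,-]
Step 2: ref 6 → HIT, frames=[1,6,-,-]
Step 3: ref 6 → HIT, frames=[1,6,-,-]
Step 4: ref 5 → FAULT, frames=[1,6,5,-]
Step 5: ref 3 → FAULT, frames=[1,6,5,3]
Step 6: ref 6 → HIT, frames=[1,6,5,3]
Step 7: ref 6 → HIT, frames=[1,6,5,3]
Step 8: ref 3 → HIT, frames=[1,6,5,3]
Step 9: ref 6 → HIT, frames=[1,6,5,3]
Step 10: ref 4 → FAULT (evict 1), frames=[4,6,5,3]
Step 11: ref 4 → HIT, frames=[4,6,5,3]
Step 12: ref 3 → HIT, frames=[4,6,5,3]
Step 13: ref 3 → HIT, frames=[4,6,5,3]
Total faults: 5

Answer: 5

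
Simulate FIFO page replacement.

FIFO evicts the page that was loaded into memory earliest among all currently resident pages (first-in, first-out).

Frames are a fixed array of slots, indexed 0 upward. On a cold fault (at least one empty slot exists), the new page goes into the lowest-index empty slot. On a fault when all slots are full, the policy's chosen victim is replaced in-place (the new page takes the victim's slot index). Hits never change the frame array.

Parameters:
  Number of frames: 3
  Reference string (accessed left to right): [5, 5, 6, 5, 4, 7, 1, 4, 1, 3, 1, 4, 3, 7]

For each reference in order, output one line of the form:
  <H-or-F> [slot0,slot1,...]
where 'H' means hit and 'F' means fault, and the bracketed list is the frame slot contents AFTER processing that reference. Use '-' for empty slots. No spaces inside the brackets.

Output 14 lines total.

F [5,-,-]
H [5,-,-]
F [5,6,-]
H [5,6,-]
F [5,6,4]
F [7,6,4]
F [7,1,4]
H [7,1,4]
H [7,1,4]
F [7,1,3]
H [7,1,3]
F [4,1,3]
H [4,1,3]
F [4,7,3]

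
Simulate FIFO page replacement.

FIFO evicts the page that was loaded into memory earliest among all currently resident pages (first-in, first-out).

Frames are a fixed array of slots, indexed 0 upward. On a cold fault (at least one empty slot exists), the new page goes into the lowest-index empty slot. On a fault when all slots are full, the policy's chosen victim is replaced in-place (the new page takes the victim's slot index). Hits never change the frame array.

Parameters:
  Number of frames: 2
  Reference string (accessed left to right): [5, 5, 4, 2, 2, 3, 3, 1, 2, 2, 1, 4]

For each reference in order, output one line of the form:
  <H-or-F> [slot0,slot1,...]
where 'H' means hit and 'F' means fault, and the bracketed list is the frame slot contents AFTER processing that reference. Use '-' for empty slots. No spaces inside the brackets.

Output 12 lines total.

F [5,-]
H [5,-]
F [5,4]
F [2,4]
H [2,4]
F [2,3]
H [2,3]
F [1,3]
F [1,2]
H [1,2]
H [1,2]
F [4,2]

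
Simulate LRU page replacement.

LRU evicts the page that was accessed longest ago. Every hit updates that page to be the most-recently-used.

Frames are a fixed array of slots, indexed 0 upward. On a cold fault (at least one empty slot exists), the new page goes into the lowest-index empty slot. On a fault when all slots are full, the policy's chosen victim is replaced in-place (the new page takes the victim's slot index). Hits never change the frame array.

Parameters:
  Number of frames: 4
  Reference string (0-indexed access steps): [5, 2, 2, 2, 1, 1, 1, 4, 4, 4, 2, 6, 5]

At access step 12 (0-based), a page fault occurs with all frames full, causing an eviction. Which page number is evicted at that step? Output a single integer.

Answer: 1

Derivation:
Step 0: ref 5 -> FAULT, frames=[5,-,-,-]
Step 1: ref 2 -> FAULT, frames=[5,2,-,-]
Step 2: ref 2 -> HIT, frames=[5,2,-,-]
Step 3: ref 2 -> HIT, frames=[5,2,-,-]
Step 4: ref 1 -> FAULT, frames=[5,2,1,-]
Step 5: ref 1 -> HIT, frames=[5,2,1,-]
Step 6: ref 1 -> HIT, frames=[5,2,1,-]
Step 7: ref 4 -> FAULT, frames=[5,2,1,4]
Step 8: ref 4 -> HIT, frames=[5,2,1,4]
Step 9: ref 4 -> HIT, frames=[5,2,1,4]
Step 10: ref 2 -> HIT, frames=[5,2,1,4]
Step 11: ref 6 -> FAULT, evict 5, frames=[6,2,1,4]
Step 12: ref 5 -> FAULT, evict 1, frames=[6,2,5,4]
At step 12: evicted page 1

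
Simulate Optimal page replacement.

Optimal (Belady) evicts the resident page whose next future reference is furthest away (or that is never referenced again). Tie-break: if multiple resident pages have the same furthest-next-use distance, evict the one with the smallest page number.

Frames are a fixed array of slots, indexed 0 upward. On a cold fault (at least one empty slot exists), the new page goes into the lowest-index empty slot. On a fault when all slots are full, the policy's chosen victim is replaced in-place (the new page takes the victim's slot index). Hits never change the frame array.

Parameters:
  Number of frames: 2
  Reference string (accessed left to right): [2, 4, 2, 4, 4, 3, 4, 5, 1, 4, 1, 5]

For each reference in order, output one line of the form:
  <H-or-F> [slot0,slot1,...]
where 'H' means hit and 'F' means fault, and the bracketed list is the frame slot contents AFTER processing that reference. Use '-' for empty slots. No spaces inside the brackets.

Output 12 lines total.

F [2,-]
F [2,4]
H [2,4]
H [2,4]
H [2,4]
F [3,4]
H [3,4]
F [5,4]
F [1,4]
H [1,4]
H [1,4]
F [5,4]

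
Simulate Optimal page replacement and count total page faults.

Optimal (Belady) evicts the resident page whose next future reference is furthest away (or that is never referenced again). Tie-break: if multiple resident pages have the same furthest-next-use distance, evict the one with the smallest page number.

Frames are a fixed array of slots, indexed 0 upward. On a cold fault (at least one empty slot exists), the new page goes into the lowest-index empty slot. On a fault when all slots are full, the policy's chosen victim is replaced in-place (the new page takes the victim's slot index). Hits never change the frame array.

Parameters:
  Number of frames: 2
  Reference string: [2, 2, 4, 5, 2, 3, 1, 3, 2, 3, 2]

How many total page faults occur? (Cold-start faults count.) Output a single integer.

Answer: 6

Derivation:
Step 0: ref 2 → FAULT, frames=[2,-]
Step 1: ref 2 → HIT, frames=[2,-]
Step 2: ref 4 → FAULT, frames=[2,4]
Step 3: ref 5 → FAULT (evict 4), frames=[2,5]
Step 4: ref 2 → HIT, frames=[2,5]
Step 5: ref 3 → FAULT (evict 5), frames=[2,3]
Step 6: ref 1 → FAULT (evict 2), frames=[1,3]
Step 7: ref 3 → HIT, frames=[1,3]
Step 8: ref 2 → FAULT (evict 1), frames=[2,3]
Step 9: ref 3 → HIT, frames=[2,3]
Step 10: ref 2 → HIT, frames=[2,3]
Total faults: 6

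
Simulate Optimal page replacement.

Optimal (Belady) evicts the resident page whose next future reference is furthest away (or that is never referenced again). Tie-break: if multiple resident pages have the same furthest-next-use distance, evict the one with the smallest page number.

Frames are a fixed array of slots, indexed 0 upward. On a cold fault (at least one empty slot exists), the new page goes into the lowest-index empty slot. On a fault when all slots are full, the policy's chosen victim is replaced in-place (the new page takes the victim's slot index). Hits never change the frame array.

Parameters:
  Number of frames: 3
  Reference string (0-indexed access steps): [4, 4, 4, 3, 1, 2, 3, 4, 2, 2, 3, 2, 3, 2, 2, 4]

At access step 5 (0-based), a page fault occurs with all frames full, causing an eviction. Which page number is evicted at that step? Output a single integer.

Answer: 1

Derivation:
Step 0: ref 4 -> FAULT, frames=[4,-,-]
Step 1: ref 4 -> HIT, frames=[4,-,-]
Step 2: ref 4 -> HIT, frames=[4,-,-]
Step 3: ref 3 -> FAULT, frames=[4,3,-]
Step 4: ref 1 -> FAULT, frames=[4,3,1]
Step 5: ref 2 -> FAULT, evict 1, frames=[4,3,2]
At step 5: evicted page 1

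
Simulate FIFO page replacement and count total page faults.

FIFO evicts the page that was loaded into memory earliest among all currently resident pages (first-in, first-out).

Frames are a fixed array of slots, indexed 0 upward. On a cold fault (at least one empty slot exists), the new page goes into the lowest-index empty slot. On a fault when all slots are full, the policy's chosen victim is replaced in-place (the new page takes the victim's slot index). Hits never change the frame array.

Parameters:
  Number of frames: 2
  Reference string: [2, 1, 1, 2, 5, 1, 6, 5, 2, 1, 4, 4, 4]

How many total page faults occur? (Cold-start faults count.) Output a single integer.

Answer: 7

Derivation:
Step 0: ref 2 → FAULT, frames=[2,-]
Step 1: ref 1 → FAULT, frames=[2,1]
Step 2: ref 1 → HIT, frames=[2,1]
Step 3: ref 2 → HIT, frames=[2,1]
Step 4: ref 5 → FAULT (evict 2), frames=[5,1]
Step 5: ref 1 → HIT, frames=[5,1]
Step 6: ref 6 → FAULT (evict 1), frames=[5,6]
Step 7: ref 5 → HIT, frames=[5,6]
Step 8: ref 2 → FAULT (evict 5), frames=[2,6]
Step 9: ref 1 → FAULT (evict 6), frames=[2,1]
Step 10: ref 4 → FAULT (evict 2), frames=[4,1]
Step 11: ref 4 → HIT, frames=[4,1]
Step 12: ref 4 → HIT, frames=[4,1]
Total faults: 7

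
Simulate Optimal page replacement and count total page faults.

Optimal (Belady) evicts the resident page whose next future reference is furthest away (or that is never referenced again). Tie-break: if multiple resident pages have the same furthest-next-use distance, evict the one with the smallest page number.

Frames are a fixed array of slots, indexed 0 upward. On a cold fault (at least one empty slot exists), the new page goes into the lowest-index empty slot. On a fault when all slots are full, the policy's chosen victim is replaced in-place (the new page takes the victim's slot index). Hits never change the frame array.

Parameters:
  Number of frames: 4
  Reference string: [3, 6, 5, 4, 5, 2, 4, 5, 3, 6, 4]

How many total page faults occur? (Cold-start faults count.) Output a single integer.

Answer: 6

Derivation:
Step 0: ref 3 → FAULT, frames=[3,-,-,-]
Step 1: ref 6 → FAULT, frames=[3,6,-,-]
Step 2: ref 5 → FAULT, frames=[3,6,5,-]
Step 3: ref 4 → FAULT, frames=[3,6,5,4]
Step 4: ref 5 → HIT, frames=[3,6,5,4]
Step 5: ref 2 → FAULT (evict 6), frames=[3,2,5,4]
Step 6: ref 4 → HIT, frames=[3,2,5,4]
Step 7: ref 5 → HIT, frames=[3,2,5,4]
Step 8: ref 3 → HIT, frames=[3,2,5,4]
Step 9: ref 6 → FAULT (evict 2), frames=[3,6,5,4]
Step 10: ref 4 → HIT, frames=[3,6,5,4]
Total faults: 6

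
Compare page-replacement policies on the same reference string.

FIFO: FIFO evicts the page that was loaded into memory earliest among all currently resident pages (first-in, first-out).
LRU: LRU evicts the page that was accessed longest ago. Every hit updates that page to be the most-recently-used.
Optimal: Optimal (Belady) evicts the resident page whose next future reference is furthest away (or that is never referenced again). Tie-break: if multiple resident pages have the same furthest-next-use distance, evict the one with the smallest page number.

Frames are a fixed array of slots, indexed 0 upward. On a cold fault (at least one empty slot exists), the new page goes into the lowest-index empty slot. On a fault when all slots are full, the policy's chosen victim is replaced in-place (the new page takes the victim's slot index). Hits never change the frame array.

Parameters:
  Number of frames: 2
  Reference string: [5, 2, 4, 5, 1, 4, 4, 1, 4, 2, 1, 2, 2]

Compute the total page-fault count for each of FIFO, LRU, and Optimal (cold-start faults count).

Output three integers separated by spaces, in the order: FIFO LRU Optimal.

--- FIFO ---
  step 0: ref 5 -> FAULT, frames=[5,-] (faults so far: 1)
  step 1: ref 2 -> FAULT, frames=[5,2] (faults so far: 2)
  step 2: ref 4 -> FAULT, evict 5, frames=[4,2] (faults so far: 3)
  step 3: ref 5 -> FAULT, evict 2, frames=[4,5] (faults so far: 4)
  step 4: ref 1 -> FAULT, evict 4, frames=[1,5] (faults so far: 5)
  step 5: ref 4 -> FAULT, evict 5, frames=[1,4] (faults so far: 6)
  step 6: ref 4 -> HIT, frames=[1,4] (faults so far: 6)
  step 7: ref 1 -> HIT, frames=[1,4] (faults so far: 6)
  step 8: ref 4 -> HIT, frames=[1,4] (faults so far: 6)
  step 9: ref 2 -> FAULT, evict 1, frames=[2,4] (faults so far: 7)
  step 10: ref 1 -> FAULT, evict 4, frames=[2,1] (faults so far: 8)
  step 11: ref 2 -> HIT, frames=[2,1] (faults so far: 8)
  step 12: ref 2 -> HIT, frames=[2,1] (faults so far: 8)
  FIFO total faults: 8
--- LRU ---
  step 0: ref 5 -> FAULT, frames=[5,-] (faults so far: 1)
  step 1: ref 2 -> FAULT, frames=[5,2] (faults so far: 2)
  step 2: ref 4 -> FAULT, evict 5, frames=[4,2] (faults so far: 3)
  step 3: ref 5 -> FAULT, evict 2, frames=[4,5] (faults so far: 4)
  step 4: ref 1 -> FAULT, evict 4, frames=[1,5] (faults so far: 5)
  step 5: ref 4 -> FAULT, evict 5, frames=[1,4] (faults so far: 6)
  step 6: ref 4 -> HIT, frames=[1,4] (faults so far: 6)
  step 7: ref 1 -> HIT, frames=[1,4] (faults so far: 6)
  step 8: ref 4 -> HIT, frames=[1,4] (faults so far: 6)
  step 9: ref 2 -> FAULT, evict 1, frames=[2,4] (faults so far: 7)
  step 10: ref 1 -> FAULT, evict 4, frames=[2,1] (faults so far: 8)
  step 11: ref 2 -> HIT, frames=[2,1] (faults so far: 8)
  step 12: ref 2 -> HIT, frames=[2,1] (faults so far: 8)
  LRU total faults: 8
--- Optimal ---
  step 0: ref 5 -> FAULT, frames=[5,-] (faults so far: 1)
  step 1: ref 2 -> FAULT, frames=[5,2] (faults so far: 2)
  step 2: ref 4 -> FAULT, evict 2, frames=[5,4] (faults so far: 3)
  step 3: ref 5 -> HIT, frames=[5,4] (faults so far: 3)
  step 4: ref 1 -> FAULT, evict 5, frames=[1,4] (faults so far: 4)
  step 5: ref 4 -> HIT, frames=[1,4] (faults so far: 4)
  step 6: ref 4 -> HIT, frames=[1,4] (faults so far: 4)
  step 7: ref 1 -> HIT, frames=[1,4] (faults so far: 4)
  step 8: ref 4 -> HIT, frames=[1,4] (faults so far: 4)
  step 9: ref 2 -> FAULT, evict 4, frames=[1,2] (faults so far: 5)
  step 10: ref 1 -> HIT, frames=[1,2] (faults so far: 5)
  step 11: ref 2 -> HIT, frames=[1,2] (faults so far: 5)
  step 12: ref 2 -> HIT, frames=[1,2] (faults so far: 5)
  Optimal total faults: 5

Answer: 8 8 5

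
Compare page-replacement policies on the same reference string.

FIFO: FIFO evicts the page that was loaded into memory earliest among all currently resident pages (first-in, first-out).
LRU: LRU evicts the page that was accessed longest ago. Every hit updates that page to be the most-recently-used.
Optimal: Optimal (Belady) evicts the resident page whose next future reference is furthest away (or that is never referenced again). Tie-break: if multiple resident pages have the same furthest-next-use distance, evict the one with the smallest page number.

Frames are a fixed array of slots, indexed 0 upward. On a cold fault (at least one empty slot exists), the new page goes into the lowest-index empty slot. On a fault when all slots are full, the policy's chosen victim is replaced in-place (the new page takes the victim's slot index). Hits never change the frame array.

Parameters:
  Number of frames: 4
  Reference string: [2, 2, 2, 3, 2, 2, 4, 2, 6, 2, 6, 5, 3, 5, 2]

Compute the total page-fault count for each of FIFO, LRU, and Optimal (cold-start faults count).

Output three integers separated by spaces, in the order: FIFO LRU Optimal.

Answer: 6 6 5

Derivation:
--- FIFO ---
  step 0: ref 2 -> FAULT, frames=[2,-,-,-] (faults so far: 1)
  step 1: ref 2 -> HIT, frames=[2,-,-,-] (faults so far: 1)
  step 2: ref 2 -> HIT, frames=[2,-,-,-] (faults so far: 1)
  step 3: ref 3 -> FAULT, frames=[2,3,-,-] (faults so far: 2)
  step 4: ref 2 -> HIT, frames=[2,3,-,-] (faults so far: 2)
  step 5: ref 2 -> HIT, frames=[2,3,-,-] (faults so far: 2)
  step 6: ref 4 -> FAULT, frames=[2,3,4,-] (faults so far: 3)
  step 7: ref 2 -> HIT, frames=[2,3,4,-] (faults so far: 3)
  step 8: ref 6 -> FAULT, frames=[2,3,4,6] (faults so far: 4)
  step 9: ref 2 -> HIT, frames=[2,3,4,6] (faults so far: 4)
  step 10: ref 6 -> HIT, frames=[2,3,4,6] (faults so far: 4)
  step 11: ref 5 -> FAULT, evict 2, frames=[5,3,4,6] (faults so far: 5)
  step 12: ref 3 -> HIT, frames=[5,3,4,6] (faults so far: 5)
  step 13: ref 5 -> HIT, frames=[5,3,4,6] (faults so far: 5)
  step 14: ref 2 -> FAULT, evict 3, frames=[5,2,4,6] (faults so far: 6)
  FIFO total faults: 6
--- LRU ---
  step 0: ref 2 -> FAULT, frames=[2,-,-,-] (faults so far: 1)
  step 1: ref 2 -> HIT, frames=[2,-,-,-] (faults so far: 1)
  step 2: ref 2 -> HIT, frames=[2,-,-,-] (faults so far: 1)
  step 3: ref 3 -> FAULT, frames=[2,3,-,-] (faults so far: 2)
  step 4: ref 2 -> HIT, frames=[2,3,-,-] (faults so far: 2)
  step 5: ref 2 -> HIT, frames=[2,3,-,-] (faults so far: 2)
  step 6: ref 4 -> FAULT, frames=[2,3,4,-] (faults so far: 3)
  step 7: ref 2 -> HIT, frames=[2,3,4,-] (faults so far: 3)
  step 8: ref 6 -> FAULT, frames=[2,3,4,6] (faults so far: 4)
  step 9: ref 2 -> HIT, frames=[2,3,4,6] (faults so far: 4)
  step 10: ref 6 -> HIT, frames=[2,3,4,6] (faults so far: 4)
  step 11: ref 5 -> FAULT, evict 3, frames=[2,5,4,6] (faults so far: 5)
  step 12: ref 3 -> FAULT, evict 4, frames=[2,5,3,6] (faults so far: 6)
  step 13: ref 5 -> HIT, frames=[2,5,3,6] (faults so far: 6)
  step 14: ref 2 -> HIT, frames=[2,5,3,6] (faults so far: 6)
  LRU total faults: 6
--- Optimal ---
  step 0: ref 2 -> FAULT, frames=[2,-,-,-] (faults so far: 1)
  step 1: ref 2 -> HIT, frames=[2,-,-,-] (faults so far: 1)
  step 2: ref 2 -> HIT, frames=[2,-,-,-] (faults so far: 1)
  step 3: ref 3 -> FAULT, frames=[2,3,-,-] (faults so far: 2)
  step 4: ref 2 -> HIT, frames=[2,3,-,-] (faults so far: 2)
  step 5: ref 2 -> HIT, frames=[2,3,-,-] (faults so far: 2)
  step 6: ref 4 -> FAULT, frames=[2,3,4,-] (faults so far: 3)
  step 7: ref 2 -> HIT, frames=[2,3,4,-] (faults so far: 3)
  step 8: ref 6 -> FAULT, frames=[2,3,4,6] (faults so far: 4)
  step 9: ref 2 -> HIT, frames=[2,3,4,6] (faults so far: 4)
  step 10: ref 6 -> HIT, frames=[2,3,4,6] (faults so far: 4)
  step 11: ref 5 -> FAULT, evict 4, frames=[2,3,5,6] (faults so far: 5)
  step 12: ref 3 -> HIT, frames=[2,3,5,6] (faults so far: 5)
  step 13: ref 5 -> HIT, frames=[2,3,5,6] (faults so far: 5)
  step 14: ref 2 -> HIT, frames=[2,3,5,6] (faults so far: 5)
  Optimal total faults: 5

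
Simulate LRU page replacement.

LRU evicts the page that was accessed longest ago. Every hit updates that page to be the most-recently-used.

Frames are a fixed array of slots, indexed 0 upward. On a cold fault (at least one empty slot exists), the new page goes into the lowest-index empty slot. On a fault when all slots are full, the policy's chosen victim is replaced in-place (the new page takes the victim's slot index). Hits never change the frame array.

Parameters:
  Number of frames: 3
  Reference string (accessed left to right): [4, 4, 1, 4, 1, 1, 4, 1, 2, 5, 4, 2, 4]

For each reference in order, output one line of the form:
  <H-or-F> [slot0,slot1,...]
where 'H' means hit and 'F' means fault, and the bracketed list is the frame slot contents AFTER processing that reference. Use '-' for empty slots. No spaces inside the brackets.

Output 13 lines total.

F [4,-,-]
H [4,-,-]
F [4,1,-]
H [4,1,-]
H [4,1,-]
H [4,1,-]
H [4,1,-]
H [4,1,-]
F [4,1,2]
F [5,1,2]
F [5,4,2]
H [5,4,2]
H [5,4,2]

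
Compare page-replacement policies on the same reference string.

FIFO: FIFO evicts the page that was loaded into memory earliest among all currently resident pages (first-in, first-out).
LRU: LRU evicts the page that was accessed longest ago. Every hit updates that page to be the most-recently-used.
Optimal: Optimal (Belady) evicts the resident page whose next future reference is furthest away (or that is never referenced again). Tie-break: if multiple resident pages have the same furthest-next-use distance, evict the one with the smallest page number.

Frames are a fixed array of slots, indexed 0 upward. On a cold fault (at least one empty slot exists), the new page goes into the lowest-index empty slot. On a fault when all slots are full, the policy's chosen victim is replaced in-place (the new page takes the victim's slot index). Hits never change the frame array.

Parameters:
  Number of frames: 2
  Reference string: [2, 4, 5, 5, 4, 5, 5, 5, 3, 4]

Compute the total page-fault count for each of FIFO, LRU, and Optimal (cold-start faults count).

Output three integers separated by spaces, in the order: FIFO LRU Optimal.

Answer: 5 5 4

Derivation:
--- FIFO ---
  step 0: ref 2 -> FAULT, frames=[2,-] (faults so far: 1)
  step 1: ref 4 -> FAULT, frames=[2,4] (faults so far: 2)
  step 2: ref 5 -> FAULT, evict 2, frames=[5,4] (faults so far: 3)
  step 3: ref 5 -> HIT, frames=[5,4] (faults so far: 3)
  step 4: ref 4 -> HIT, frames=[5,4] (faults so far: 3)
  step 5: ref 5 -> HIT, frames=[5,4] (faults so far: 3)
  step 6: ref 5 -> HIT, frames=[5,4] (faults so far: 3)
  step 7: ref 5 -> HIT, frames=[5,4] (faults so far: 3)
  step 8: ref 3 -> FAULT, evict 4, frames=[5,3] (faults so far: 4)
  step 9: ref 4 -> FAULT, evict 5, frames=[4,3] (faults so far: 5)
  FIFO total faults: 5
--- LRU ---
  step 0: ref 2 -> FAULT, frames=[2,-] (faults so far: 1)
  step 1: ref 4 -> FAULT, frames=[2,4] (faults so far: 2)
  step 2: ref 5 -> FAULT, evict 2, frames=[5,4] (faults so far: 3)
  step 3: ref 5 -> HIT, frames=[5,4] (faults so far: 3)
  step 4: ref 4 -> HIT, frames=[5,4] (faults so far: 3)
  step 5: ref 5 -> HIT, frames=[5,4] (faults so far: 3)
  step 6: ref 5 -> HIT, frames=[5,4] (faults so far: 3)
  step 7: ref 5 -> HIT, frames=[5,4] (faults so far: 3)
  step 8: ref 3 -> FAULT, evict 4, frames=[5,3] (faults so far: 4)
  step 9: ref 4 -> FAULT, evict 5, frames=[4,3] (faults so far: 5)
  LRU total faults: 5
--- Optimal ---
  step 0: ref 2 -> FAULT, frames=[2,-] (faults so far: 1)
  step 1: ref 4 -> FAULT, frames=[2,4] (faults so far: 2)
  step 2: ref 5 -> FAULT, evict 2, frames=[5,4] (faults so far: 3)
  step 3: ref 5 -> HIT, frames=[5,4] (faults so far: 3)
  step 4: ref 4 -> HIT, frames=[5,4] (faults so far: 3)
  step 5: ref 5 -> HIT, frames=[5,4] (faults so far: 3)
  step 6: ref 5 -> HIT, frames=[5,4] (faults so far: 3)
  step 7: ref 5 -> HIT, frames=[5,4] (faults so far: 3)
  step 8: ref 3 -> FAULT, evict 5, frames=[3,4] (faults so far: 4)
  step 9: ref 4 -> HIT, frames=[3,4] (faults so far: 4)
  Optimal total faults: 4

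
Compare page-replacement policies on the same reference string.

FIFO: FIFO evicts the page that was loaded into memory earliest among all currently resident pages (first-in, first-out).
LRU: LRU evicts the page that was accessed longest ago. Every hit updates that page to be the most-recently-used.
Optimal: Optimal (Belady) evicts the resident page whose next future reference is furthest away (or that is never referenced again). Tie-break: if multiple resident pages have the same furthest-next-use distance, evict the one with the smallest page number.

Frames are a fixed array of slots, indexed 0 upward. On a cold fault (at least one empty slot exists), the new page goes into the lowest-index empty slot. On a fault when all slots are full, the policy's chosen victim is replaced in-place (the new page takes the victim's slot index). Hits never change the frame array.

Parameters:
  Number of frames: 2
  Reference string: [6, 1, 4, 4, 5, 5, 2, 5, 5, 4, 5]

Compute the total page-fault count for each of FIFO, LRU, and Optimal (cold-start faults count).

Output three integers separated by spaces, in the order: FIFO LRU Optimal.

--- FIFO ---
  step 0: ref 6 -> FAULT, frames=[6,-] (faults so far: 1)
  step 1: ref 1 -> FAULT, frames=[6,1] (faults so far: 2)
  step 2: ref 4 -> FAULT, evict 6, frames=[4,1] (faults so far: 3)
  step 3: ref 4 -> HIT, frames=[4,1] (faults so far: 3)
  step 4: ref 5 -> FAULT, evict 1, frames=[4,5] (faults so far: 4)
  step 5: ref 5 -> HIT, frames=[4,5] (faults so far: 4)
  step 6: ref 2 -> FAULT, evict 4, frames=[2,5] (faults so far: 5)
  step 7: ref 5 -> HIT, frames=[2,5] (faults so far: 5)
  step 8: ref 5 -> HIT, frames=[2,5] (faults so far: 5)
  step 9: ref 4 -> FAULT, evict 5, frames=[2,4] (faults so far: 6)
  step 10: ref 5 -> FAULT, evict 2, frames=[5,4] (faults so far: 7)
  FIFO total faults: 7
--- LRU ---
  step 0: ref 6 -> FAULT, frames=[6,-] (faults so far: 1)
  step 1: ref 1 -> FAULT, frames=[6,1] (faults so far: 2)
  step 2: ref 4 -> FAULT, evict 6, frames=[4,1] (faults so far: 3)
  step 3: ref 4 -> HIT, frames=[4,1] (faults so far: 3)
  step 4: ref 5 -> FAULT, evict 1, frames=[4,5] (faults so far: 4)
  step 5: ref 5 -> HIT, frames=[4,5] (faults so far: 4)
  step 6: ref 2 -> FAULT, evict 4, frames=[2,5] (faults so far: 5)
  step 7: ref 5 -> HIT, frames=[2,5] (faults so far: 5)
  step 8: ref 5 -> HIT, frames=[2,5] (faults so far: 5)
  step 9: ref 4 -> FAULT, evict 2, frames=[4,5] (faults so far: 6)
  step 10: ref 5 -> HIT, frames=[4,5] (faults so far: 6)
  LRU total faults: 6
--- Optimal ---
  step 0: ref 6 -> FAULT, frames=[6,-] (faults so far: 1)
  step 1: ref 1 -> FAULT, frames=[6,1] (faults so far: 2)
  step 2: ref 4 -> FAULT, evict 1, frames=[6,4] (faults so far: 3)
  step 3: ref 4 -> HIT, frames=[6,4] (faults so far: 3)
  step 4: ref 5 -> FAULT, evict 6, frames=[5,4] (faults so far: 4)
  step 5: ref 5 -> HIT, frames=[5,4] (faults so far: 4)
  step 6: ref 2 -> FAULT, evict 4, frames=[5,2] (faults so far: 5)
  step 7: ref 5 -> HIT, frames=[5,2] (faults so far: 5)
  step 8: ref 5 -> HIT, frames=[5,2] (faults so far: 5)
  step 9: ref 4 -> FAULT, evict 2, frames=[5,4] (faults so far: 6)
  step 10: ref 5 -> HIT, frames=[5,4] (faults so far: 6)
  Optimal total faults: 6

Answer: 7 6 6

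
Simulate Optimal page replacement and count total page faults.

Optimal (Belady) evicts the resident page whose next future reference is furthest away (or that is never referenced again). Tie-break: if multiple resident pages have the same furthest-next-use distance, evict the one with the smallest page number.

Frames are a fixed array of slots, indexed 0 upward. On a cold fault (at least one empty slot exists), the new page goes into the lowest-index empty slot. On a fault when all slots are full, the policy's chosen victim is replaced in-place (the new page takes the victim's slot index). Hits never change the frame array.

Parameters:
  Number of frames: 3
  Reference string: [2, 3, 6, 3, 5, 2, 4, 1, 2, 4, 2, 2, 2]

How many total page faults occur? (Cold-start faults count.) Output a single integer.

Step 0: ref 2 → FAULT, frames=[2,-,-]
Step 1: ref 3 → FAULT, frames=[2,3,-]
Step 2: ref 6 → FAULT, frames=[2,3,6]
Step 3: ref 3 → HIT, frames=[2,3,6]
Step 4: ref 5 → FAULT (evict 3), frames=[2,5,6]
Step 5: ref 2 → HIT, frames=[2,5,6]
Step 6: ref 4 → FAULT (evict 5), frames=[2,4,6]
Step 7: ref 1 → FAULT (evict 6), frames=[2,4,1]
Step 8: ref 2 → HIT, frames=[2,4,1]
Step 9: ref 4 → HIT, frames=[2,4,1]
Step 10: ref 2 → HIT, frames=[2,4,1]
Step 11: ref 2 → HIT, frames=[2,4,1]
Step 12: ref 2 → HIT, frames=[2,4,1]
Total faults: 6

Answer: 6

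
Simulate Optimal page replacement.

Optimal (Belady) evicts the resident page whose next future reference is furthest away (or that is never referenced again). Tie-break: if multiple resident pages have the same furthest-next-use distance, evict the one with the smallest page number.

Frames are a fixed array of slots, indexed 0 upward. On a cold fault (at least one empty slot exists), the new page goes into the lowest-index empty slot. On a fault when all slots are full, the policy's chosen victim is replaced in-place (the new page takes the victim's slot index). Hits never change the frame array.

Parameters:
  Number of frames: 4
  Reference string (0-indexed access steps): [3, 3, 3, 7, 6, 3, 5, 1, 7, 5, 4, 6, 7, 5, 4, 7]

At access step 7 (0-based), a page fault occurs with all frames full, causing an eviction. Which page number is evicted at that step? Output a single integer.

Step 0: ref 3 -> FAULT, frames=[3,-,-,-]
Step 1: ref 3 -> HIT, frames=[3,-,-,-]
Step 2: ref 3 -> HIT, frames=[3,-,-,-]
Step 3: ref 7 -> FAULT, frames=[3,7,-,-]
Step 4: ref 6 -> FAULT, frames=[3,7,6,-]
Step 5: ref 3 -> HIT, frames=[3,7,6,-]
Step 6: ref 5 -> FAULT, frames=[3,7,6,5]
Step 7: ref 1 -> FAULT, evict 3, frames=[1,7,6,5]
At step 7: evicted page 3

Answer: 3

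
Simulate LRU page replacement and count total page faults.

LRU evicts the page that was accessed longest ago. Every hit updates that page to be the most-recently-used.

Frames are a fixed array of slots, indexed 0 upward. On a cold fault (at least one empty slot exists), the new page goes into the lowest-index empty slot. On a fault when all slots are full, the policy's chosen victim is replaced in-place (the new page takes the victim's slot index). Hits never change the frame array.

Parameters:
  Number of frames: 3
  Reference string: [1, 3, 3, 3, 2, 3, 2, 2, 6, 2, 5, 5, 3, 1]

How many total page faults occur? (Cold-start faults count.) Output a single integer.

Answer: 7

Derivation:
Step 0: ref 1 → FAULT, frames=[1,-,-]
Step 1: ref 3 → FAULT, frames=[1,3,-]
Step 2: ref 3 → HIT, frames=[1,3,-]
Step 3: ref 3 → HIT, frames=[1,3,-]
Step 4: ref 2 → FAULT, frames=[1,3,2]
Step 5: ref 3 → HIT, frames=[1,3,2]
Step 6: ref 2 → HIT, frames=[1,3,2]
Step 7: ref 2 → HIT, frames=[1,3,2]
Step 8: ref 6 → FAULT (evict 1), frames=[6,3,2]
Step 9: ref 2 → HIT, frames=[6,3,2]
Step 10: ref 5 → FAULT (evict 3), frames=[6,5,2]
Step 11: ref 5 → HIT, frames=[6,5,2]
Step 12: ref 3 → FAULT (evict 6), frames=[3,5,2]
Step 13: ref 1 → FAULT (evict 2), frames=[3,5,1]
Total faults: 7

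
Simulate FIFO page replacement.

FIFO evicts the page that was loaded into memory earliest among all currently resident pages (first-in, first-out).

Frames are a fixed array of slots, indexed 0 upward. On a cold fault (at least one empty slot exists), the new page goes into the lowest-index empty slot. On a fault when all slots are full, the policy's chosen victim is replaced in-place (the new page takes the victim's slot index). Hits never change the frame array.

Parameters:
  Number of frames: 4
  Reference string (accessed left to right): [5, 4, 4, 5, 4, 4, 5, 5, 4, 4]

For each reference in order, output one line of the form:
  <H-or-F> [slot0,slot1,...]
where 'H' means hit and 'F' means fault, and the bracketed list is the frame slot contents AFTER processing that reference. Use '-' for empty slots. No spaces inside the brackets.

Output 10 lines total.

F [5,-,-,-]
F [5,4,-,-]
H [5,4,-,-]
H [5,4,-,-]
H [5,4,-,-]
H [5,4,-,-]
H [5,4,-,-]
H [5,4,-,-]
H [5,4,-,-]
H [5,4,-,-]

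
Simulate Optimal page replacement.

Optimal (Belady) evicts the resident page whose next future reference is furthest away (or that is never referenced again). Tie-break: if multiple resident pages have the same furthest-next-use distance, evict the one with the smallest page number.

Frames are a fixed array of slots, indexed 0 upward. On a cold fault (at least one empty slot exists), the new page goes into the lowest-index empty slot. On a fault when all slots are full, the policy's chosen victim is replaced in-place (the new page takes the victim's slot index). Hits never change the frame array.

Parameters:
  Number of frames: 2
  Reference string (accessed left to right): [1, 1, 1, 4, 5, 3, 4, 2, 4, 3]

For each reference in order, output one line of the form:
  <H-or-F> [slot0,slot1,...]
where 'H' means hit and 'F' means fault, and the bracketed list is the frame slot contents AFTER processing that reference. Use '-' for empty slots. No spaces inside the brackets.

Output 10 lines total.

F [1,-]
H [1,-]
H [1,-]
F [1,4]
F [5,4]
F [3,4]
H [3,4]
F [2,4]
H [2,4]
F [3,4]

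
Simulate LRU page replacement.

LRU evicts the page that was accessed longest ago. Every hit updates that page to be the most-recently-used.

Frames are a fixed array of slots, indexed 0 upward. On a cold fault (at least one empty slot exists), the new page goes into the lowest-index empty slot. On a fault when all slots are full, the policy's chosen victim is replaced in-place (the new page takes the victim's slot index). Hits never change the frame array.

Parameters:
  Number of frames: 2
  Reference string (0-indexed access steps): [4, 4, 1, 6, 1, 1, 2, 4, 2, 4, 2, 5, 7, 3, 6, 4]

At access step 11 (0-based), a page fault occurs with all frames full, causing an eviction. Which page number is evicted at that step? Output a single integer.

Step 0: ref 4 -> FAULT, frames=[4,-]
Step 1: ref 4 -> HIT, frames=[4,-]
Step 2: ref 1 -> FAULT, frames=[4,1]
Step 3: ref 6 -> FAULT, evict 4, frames=[6,1]
Step 4: ref 1 -> HIT, frames=[6,1]
Step 5: ref 1 -> HIT, frames=[6,1]
Step 6: ref 2 -> FAULT, evict 6, frames=[2,1]
Step 7: ref 4 -> FAULT, evict 1, frames=[2,4]
Step 8: ref 2 -> HIT, frames=[2,4]
Step 9: ref 4 -> HIT, frames=[2,4]
Step 10: ref 2 -> HIT, frames=[2,4]
Step 11: ref 5 -> FAULT, evict 4, frames=[2,5]
At step 11: evicted page 4

Answer: 4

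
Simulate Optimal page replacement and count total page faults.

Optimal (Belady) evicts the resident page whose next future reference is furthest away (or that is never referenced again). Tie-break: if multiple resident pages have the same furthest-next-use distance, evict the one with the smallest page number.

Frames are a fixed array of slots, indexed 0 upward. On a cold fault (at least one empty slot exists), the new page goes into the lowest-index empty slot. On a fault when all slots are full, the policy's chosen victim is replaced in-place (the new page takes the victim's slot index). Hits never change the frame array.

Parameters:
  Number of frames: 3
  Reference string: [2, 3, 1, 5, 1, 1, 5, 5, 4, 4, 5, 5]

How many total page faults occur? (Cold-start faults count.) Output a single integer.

Answer: 5

Derivation:
Step 0: ref 2 → FAULT, frames=[2,-,-]
Step 1: ref 3 → FAULT, frames=[2,3,-]
Step 2: ref 1 → FAULT, frames=[2,3,1]
Step 3: ref 5 → FAULT (evict 2), frames=[5,3,1]
Step 4: ref 1 → HIT, frames=[5,3,1]
Step 5: ref 1 → HIT, frames=[5,3,1]
Step 6: ref 5 → HIT, frames=[5,3,1]
Step 7: ref 5 → HIT, frames=[5,3,1]
Step 8: ref 4 → FAULT (evict 1), frames=[5,3,4]
Step 9: ref 4 → HIT, frames=[5,3,4]
Step 10: ref 5 → HIT, frames=[5,3,4]
Step 11: ref 5 → HIT, frames=[5,3,4]
Total faults: 5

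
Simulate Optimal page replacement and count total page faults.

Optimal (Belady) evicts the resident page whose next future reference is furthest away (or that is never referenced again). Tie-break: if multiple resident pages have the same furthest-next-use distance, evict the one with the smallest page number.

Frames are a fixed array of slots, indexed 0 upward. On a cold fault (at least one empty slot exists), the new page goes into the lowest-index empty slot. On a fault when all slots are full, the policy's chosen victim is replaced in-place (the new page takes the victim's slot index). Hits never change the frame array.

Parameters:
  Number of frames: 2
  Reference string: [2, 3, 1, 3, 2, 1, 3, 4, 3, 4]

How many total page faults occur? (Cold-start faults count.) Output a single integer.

Step 0: ref 2 → FAULT, frames=[2,-]
Step 1: ref 3 → FAULT, frames=[2,3]
Step 2: ref 1 → FAULT (evict 2), frames=[1,3]
Step 3: ref 3 → HIT, frames=[1,3]
Step 4: ref 2 → FAULT (evict 3), frames=[1,2]
Step 5: ref 1 → HIT, frames=[1,2]
Step 6: ref 3 → FAULT (evict 1), frames=[3,2]
Step 7: ref 4 → FAULT (evict 2), frames=[3,4]
Step 8: ref 3 → HIT, frames=[3,4]
Step 9: ref 4 → HIT, frames=[3,4]
Total faults: 6

Answer: 6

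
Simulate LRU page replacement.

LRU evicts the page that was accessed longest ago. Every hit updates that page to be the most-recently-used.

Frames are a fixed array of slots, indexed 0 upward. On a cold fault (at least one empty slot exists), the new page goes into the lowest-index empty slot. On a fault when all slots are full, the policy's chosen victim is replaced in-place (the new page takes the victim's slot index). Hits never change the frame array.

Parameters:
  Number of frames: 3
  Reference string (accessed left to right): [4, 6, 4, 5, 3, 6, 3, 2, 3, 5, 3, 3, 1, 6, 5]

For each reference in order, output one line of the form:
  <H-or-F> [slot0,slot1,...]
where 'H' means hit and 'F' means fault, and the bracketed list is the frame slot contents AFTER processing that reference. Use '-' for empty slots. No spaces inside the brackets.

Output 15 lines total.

F [4,-,-]
F [4,6,-]
H [4,6,-]
F [4,6,5]
F [4,3,5]
F [6,3,5]
H [6,3,5]
F [6,3,2]
H [6,3,2]
F [5,3,2]
H [5,3,2]
H [5,3,2]
F [5,3,1]
F [6,3,1]
F [6,5,1]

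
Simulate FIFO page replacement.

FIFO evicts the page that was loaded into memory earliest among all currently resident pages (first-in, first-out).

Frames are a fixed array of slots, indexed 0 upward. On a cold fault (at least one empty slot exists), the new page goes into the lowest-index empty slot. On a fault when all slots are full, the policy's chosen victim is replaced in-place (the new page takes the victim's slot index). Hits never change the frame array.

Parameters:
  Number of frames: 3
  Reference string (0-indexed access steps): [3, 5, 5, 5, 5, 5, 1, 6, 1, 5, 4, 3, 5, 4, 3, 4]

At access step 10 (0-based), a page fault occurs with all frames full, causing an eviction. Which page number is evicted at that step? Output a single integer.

Step 0: ref 3 -> FAULT, frames=[3,-,-]
Step 1: ref 5 -> FAULT, frames=[3,5,-]
Step 2: ref 5 -> HIT, frames=[3,5,-]
Step 3: ref 5 -> HIT, frames=[3,5,-]
Step 4: ref 5 -> HIT, frames=[3,5,-]
Step 5: ref 5 -> HIT, frames=[3,5,-]
Step 6: ref 1 -> FAULT, frames=[3,5,1]
Step 7: ref 6 -> FAULT, evict 3, frames=[6,5,1]
Step 8: ref 1 -> HIT, frames=[6,5,1]
Step 9: ref 5 -> HIT, frames=[6,5,1]
Step 10: ref 4 -> FAULT, evict 5, frames=[6,4,1]
At step 10: evicted page 5

Answer: 5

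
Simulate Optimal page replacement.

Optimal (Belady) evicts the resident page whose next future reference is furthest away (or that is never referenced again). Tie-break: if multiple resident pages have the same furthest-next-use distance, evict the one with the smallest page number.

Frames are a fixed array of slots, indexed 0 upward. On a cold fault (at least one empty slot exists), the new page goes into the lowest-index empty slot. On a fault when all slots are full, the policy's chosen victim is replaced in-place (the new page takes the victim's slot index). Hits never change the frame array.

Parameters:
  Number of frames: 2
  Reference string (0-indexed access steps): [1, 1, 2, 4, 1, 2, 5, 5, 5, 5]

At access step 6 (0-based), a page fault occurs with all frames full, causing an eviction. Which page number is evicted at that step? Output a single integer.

Answer: 2

Derivation:
Step 0: ref 1 -> FAULT, frames=[1,-]
Step 1: ref 1 -> HIT, frames=[1,-]
Step 2: ref 2 -> FAULT, frames=[1,2]
Step 3: ref 4 -> FAULT, evict 2, frames=[1,4]
Step 4: ref 1 -> HIT, frames=[1,4]
Step 5: ref 2 -> FAULT, evict 1, frames=[2,4]
Step 6: ref 5 -> FAULT, evict 2, frames=[5,4]
At step 6: evicted page 2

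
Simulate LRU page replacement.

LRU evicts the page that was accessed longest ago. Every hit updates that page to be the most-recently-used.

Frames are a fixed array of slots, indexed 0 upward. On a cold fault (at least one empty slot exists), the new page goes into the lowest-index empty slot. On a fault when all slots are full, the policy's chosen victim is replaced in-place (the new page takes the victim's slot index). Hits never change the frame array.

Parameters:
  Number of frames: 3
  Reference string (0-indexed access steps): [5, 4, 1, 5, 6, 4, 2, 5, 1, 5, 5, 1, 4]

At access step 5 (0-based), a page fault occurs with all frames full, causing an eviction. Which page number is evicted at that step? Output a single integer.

Answer: 1

Derivation:
Step 0: ref 5 -> FAULT, frames=[5,-,-]
Step 1: ref 4 -> FAULT, frames=[5,4,-]
Step 2: ref 1 -> FAULT, frames=[5,4,1]
Step 3: ref 5 -> HIT, frames=[5,4,1]
Step 4: ref 6 -> FAULT, evict 4, frames=[5,6,1]
Step 5: ref 4 -> FAULT, evict 1, frames=[5,6,4]
At step 5: evicted page 1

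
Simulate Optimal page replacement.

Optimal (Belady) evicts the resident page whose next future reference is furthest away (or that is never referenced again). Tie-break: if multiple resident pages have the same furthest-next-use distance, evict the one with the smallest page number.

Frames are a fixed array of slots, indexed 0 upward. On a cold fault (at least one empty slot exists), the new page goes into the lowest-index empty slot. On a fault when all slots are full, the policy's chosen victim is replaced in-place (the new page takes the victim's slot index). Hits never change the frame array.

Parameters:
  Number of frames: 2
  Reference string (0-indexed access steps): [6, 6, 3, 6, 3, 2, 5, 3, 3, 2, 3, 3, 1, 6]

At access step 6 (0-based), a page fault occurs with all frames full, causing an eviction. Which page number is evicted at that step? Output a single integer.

Answer: 2

Derivation:
Step 0: ref 6 -> FAULT, frames=[6,-]
Step 1: ref 6 -> HIT, frames=[6,-]
Step 2: ref 3 -> FAULT, frames=[6,3]
Step 3: ref 6 -> HIT, frames=[6,3]
Step 4: ref 3 -> HIT, frames=[6,3]
Step 5: ref 2 -> FAULT, evict 6, frames=[2,3]
Step 6: ref 5 -> FAULT, evict 2, frames=[5,3]
At step 6: evicted page 2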